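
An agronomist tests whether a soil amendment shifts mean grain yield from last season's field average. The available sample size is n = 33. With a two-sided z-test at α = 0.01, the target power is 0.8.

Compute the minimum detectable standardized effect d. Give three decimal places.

d ≈ 0.595

Need Φ(δ − 2.576) = 0.8, so δ = 2.576 + 0.842 = 3.417.
(The second rejection-region term Φ(−δ − z_{α/2}) is negligible and dropped.)
δ = d·√n ⇒ d = δ/√n = 3.417/√33 = 0.5949.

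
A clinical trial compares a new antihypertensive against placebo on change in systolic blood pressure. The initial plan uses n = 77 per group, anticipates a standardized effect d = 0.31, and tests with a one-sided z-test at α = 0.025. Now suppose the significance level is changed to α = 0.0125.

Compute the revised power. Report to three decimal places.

δ = d·√(n/2) = 0.31 × √(77/2) = 1.9235 (unchanged). New critical value: z_{0.0125} = 2.241.
Revised power = P(Z > 2.241 − δ) = Φ(-0.318) = 0.3753.

Power ≈ 0.375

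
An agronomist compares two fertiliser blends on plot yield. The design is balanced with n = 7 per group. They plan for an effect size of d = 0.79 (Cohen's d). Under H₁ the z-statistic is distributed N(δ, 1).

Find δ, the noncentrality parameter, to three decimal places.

The noncentrality parameter scales effect size by the design's sample-size factor: δ = d·√(n/2) = 0.79 × √(7/2) = 1.4780

δ ≈ 1.478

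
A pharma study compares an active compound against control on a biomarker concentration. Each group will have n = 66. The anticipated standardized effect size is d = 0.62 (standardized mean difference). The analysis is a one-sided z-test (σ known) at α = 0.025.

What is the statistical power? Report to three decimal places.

Noncentrality parameter: δ = d·√(n/2) = 0.62 × √(66/2) = 3.5616
Critical value for a one-sided test at α = 0.025: z_α = 1.960.
Power = Φ(δ − 1.960) = Φ(1.602) = 0.9454.

Power ≈ 0.945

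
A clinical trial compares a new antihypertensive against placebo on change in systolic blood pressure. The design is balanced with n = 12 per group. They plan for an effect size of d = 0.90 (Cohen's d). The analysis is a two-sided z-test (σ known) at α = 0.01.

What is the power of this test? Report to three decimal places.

Noncentrality parameter: δ = d·√(n/2) = 0.90 × √(12/2) = 2.2045
Critical value for a two-sided test at α = 0.01: z_{α/2} = 2.576.
Power = Φ(δ − 2.576) + Φ(−δ − 2.576) = Φ(-0.371) + Φ(-4.780) = 0.3552 + 0.0000 = 0.3552.

Power ≈ 0.355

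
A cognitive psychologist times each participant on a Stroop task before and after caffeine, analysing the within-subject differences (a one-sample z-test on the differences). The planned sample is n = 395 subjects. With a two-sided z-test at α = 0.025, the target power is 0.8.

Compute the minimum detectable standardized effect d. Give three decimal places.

d ≈ 0.155

Need Φ(δ − 2.241) = 0.8, so δ = 2.241 + 0.842 = 3.083.
(Lower-tail contribution to power is negligible for δ > 0.)
δ = d·√n ⇒ d = δ/√n = 3.083/√395 = 0.1551.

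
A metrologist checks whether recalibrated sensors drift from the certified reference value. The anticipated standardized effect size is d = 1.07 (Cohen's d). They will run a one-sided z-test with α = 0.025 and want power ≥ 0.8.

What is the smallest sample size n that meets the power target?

Set Φ(δ − 1.960) = 0.8; then δ − 1.960 = Φ⁻¹(0.8) = 0.842, giving δ = 2.802.
δ = d·√n ⇒ n = (δ/d)² = (2.802 / 1.07)² = 6.86.
Rounding up, n = 7.

n = 7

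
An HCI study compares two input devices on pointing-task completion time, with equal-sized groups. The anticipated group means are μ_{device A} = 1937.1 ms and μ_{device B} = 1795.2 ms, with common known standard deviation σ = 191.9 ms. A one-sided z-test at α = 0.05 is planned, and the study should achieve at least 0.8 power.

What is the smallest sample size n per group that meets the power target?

Standardized effect: d = |μ_{device A} − μ_{device B}| / σ = |1937.1 − 1795.2| / 191.9 = 0.7394
For power 0.8 need Φ(δ − z_{0.05}) = 0.8, so δ = z_{0.05} + z_{0.20} = 1.645 + 0.842 = 2.486.
δ = d·√(n/2) ⇒ n = 2(δ/d)² = 2 × (2.486 / 0.7394)² = 22.61.
Round up to the next whole unit.

n = 23 per group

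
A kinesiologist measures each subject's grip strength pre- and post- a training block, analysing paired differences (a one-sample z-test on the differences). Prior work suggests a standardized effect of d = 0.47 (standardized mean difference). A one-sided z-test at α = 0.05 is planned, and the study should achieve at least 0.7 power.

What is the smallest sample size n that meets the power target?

n = 22

Set Φ(δ − 1.645) = 0.7; then δ − 1.645 = Φ⁻¹(0.7) = 0.524, giving δ = 2.169.
δ = d·√n ⇒ n = (δ/d)² = (2.169 / 0.47)² = 21.30.
Round up to the next whole unit.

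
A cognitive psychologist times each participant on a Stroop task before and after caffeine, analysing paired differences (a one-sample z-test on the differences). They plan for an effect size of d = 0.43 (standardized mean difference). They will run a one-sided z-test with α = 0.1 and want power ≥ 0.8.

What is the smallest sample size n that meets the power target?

n = 25

Set Φ(δ − 1.282) = 0.8; then δ − 1.282 = Φ⁻¹(0.8) = 0.842, giving δ = 2.123.
δ = d·√n ⇒ n = (δ/d)² = (2.123 / 0.43)² = 24.38.
Rounding up, n = 25.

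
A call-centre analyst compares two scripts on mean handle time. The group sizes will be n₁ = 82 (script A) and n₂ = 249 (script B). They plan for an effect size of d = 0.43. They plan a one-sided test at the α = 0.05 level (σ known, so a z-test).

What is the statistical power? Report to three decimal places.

Noncentrality parameter: δ = d / √(1/n₁ + 1/n₂) = 0.43 / √(1/82 + 1/249) = 3.3772
One-sided α = 0.05 → critical value z_{0.05} = 1.645.
Power = Φ(δ − 1.645) = Φ(1.732) = 0.9584.

Power ≈ 0.958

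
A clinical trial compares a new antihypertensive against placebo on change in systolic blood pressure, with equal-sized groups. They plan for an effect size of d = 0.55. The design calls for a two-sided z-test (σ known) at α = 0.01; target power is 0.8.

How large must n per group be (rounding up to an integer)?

Set Φ(δ − 2.576) = 0.8; then δ − 2.576 = Φ⁻¹(0.8) = 0.842, giving δ = 3.417.
(For δ > 0 the lower-tail rejection region contributes negligibly to power, so the one-term inversion is standard.)
δ = d·√(n/2) ⇒ n = 2(δ/d)² = 2 × (3.417 / 0.55)² = 77.22.
Rounding up, n = 78 per group.

n = 78 per group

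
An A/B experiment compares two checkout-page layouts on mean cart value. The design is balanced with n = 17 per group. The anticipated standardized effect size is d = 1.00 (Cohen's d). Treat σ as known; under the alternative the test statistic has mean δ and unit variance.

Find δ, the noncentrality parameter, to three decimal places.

The noncentrality parameter scales effect size by the design's sample-size factor: δ = d·√(n/2) = 1.00 × √(17/2) = 2.9155

δ ≈ 2.915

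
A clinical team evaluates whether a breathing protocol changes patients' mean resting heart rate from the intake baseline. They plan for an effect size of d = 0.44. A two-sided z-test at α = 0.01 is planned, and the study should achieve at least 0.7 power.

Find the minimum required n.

Set Φ(δ − 2.576) = 0.7; then δ − 2.576 = Φ⁻¹(0.7) = 0.524, giving δ = 3.100.
(The Φ(−δ − z_{α/2}) term is vanishingly small for δ > 0 and is dropped in the standard sample-size formula.)
δ = d·√n ⇒ n = (δ/d)² = (3.100 / 0.44)² = 49.65.
Rounding up, n = 50.

n = 50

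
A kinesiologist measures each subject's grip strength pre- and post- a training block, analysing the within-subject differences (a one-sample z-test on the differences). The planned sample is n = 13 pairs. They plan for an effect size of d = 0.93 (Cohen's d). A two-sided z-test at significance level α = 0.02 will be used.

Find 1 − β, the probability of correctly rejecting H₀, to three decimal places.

Power ≈ 0.848

Noncentrality parameter: δ = d·√n = 0.93 × √13 = 3.3532
Critical value for a two-sided test at α = 0.02: z_{α/2} = 2.326.
Power = Φ(δ − 2.326) + Φ(−δ − 2.326) = Φ(1.027) + Φ(-5.680) = 0.8477 + 0.0000 = 0.8477.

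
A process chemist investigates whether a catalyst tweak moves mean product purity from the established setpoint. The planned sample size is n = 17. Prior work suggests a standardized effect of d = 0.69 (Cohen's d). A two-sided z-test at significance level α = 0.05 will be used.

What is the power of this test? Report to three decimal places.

Noncentrality parameter: δ = d·√n = 0.69 × √17 = 2.8449
Two-sided α = 0.05 → critical value z_{0.025} = 1.960.
Power = Φ(δ − 1.960) + Φ(−δ − 1.960) = Φ(0.885) + Φ(-4.805) = 0.8119 + 0.0000 = 0.8119.

Power ≈ 0.812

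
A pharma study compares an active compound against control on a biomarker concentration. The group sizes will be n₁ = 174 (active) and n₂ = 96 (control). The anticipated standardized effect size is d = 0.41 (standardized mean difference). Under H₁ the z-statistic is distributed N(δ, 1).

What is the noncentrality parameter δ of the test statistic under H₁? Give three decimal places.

The noncentrality parameter scales effect size by the design's sample-size factor: δ = d / √(1/n₁ + 1/n₂) = 0.41 / √(1/174 + 1/96) = 3.2249

δ ≈ 3.225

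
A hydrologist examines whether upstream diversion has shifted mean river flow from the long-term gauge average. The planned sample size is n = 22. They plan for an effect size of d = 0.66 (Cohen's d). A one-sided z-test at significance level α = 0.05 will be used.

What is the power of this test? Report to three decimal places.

Power ≈ 0.927

Noncentrality parameter: δ = d·√n = 0.66 × √22 = 3.0957
Critical value for a one-sided test at α = 0.05: z_α = 1.645.
Power = P(Z > 1.645 − δ) = Φ(1.451) = 0.9266.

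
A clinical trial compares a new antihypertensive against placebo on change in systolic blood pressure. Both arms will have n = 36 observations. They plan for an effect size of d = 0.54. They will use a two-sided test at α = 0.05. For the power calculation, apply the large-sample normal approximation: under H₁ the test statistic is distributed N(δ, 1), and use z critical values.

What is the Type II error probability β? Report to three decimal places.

β ≈ 0.370

Noncentrality parameter: δ = d·√(n/2) = 0.54 × √(36/2) = 2.2910
Two-sided α = 0.05 → critical value z_{0.025} = 1.960.
Power = Φ(δ − 1.960) + Φ(−δ − 1.960) = Φ(0.331) + Φ(-4.251) = 0.6297 + 0.0000 = 0.6297.
Type II error: β = 1 − power = 1 − 0.6297 = 0.3703.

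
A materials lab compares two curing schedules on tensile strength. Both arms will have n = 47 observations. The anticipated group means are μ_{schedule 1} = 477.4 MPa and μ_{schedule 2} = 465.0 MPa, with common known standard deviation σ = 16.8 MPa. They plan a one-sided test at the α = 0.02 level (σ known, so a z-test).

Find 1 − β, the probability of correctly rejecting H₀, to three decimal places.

Power ≈ 0.936

Standardized effect: d = |μ_{schedule 1} − μ_{schedule 2}| / σ = |477.4 − 465.0| / 16.8 = 0.7381
Noncentrality parameter: δ = d·√(n/2) = 0.7381 × √(47/2) = 3.5780
One-sided α = 0.02 → critical value z_{0.02} = 2.054.
Power = Φ(δ − 2.054) = Φ(1.524) = 0.9363.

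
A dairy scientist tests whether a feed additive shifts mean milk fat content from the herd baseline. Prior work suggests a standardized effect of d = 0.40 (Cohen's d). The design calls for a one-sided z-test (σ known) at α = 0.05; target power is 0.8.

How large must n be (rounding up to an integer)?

For power 0.8 need Φ(δ − z_{0.05}) = 0.8, so δ = z_{0.05} + z_{0.20} = 1.645 + 0.842 = 2.486.
δ = d·√n ⇒ n = (δ/d)² = (2.486 / 0.40)² = 38.64.
Round up to the next whole unit.

n = 39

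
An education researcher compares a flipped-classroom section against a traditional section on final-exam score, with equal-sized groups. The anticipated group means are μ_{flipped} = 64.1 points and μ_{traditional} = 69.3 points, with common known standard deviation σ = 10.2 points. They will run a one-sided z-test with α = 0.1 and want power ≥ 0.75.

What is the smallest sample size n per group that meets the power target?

n = 30 per group

Standardized effect: d = |μ_{flipped} − μ_{traditional}| / σ = |64.1 − 69.3| / 10.2 = 0.5098
For power 0.75 need Φ(δ − z_{0.1}) = 0.75, so δ = z_{0.1} + z_{0.25} = 1.282 + 0.674 = 1.956.
δ = d·√(n/2) ⇒ n = 2(δ/d)² = 2 × (1.956 / 0.5098)² = 29.44.
Round up to the next whole unit.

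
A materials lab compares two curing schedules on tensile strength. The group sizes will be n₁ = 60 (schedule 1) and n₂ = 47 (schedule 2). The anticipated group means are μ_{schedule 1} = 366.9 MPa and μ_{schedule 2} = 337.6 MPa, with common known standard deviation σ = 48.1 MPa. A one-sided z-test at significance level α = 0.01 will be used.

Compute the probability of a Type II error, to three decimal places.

Standardized effect: d = |μ_{schedule 1} − μ_{schedule 2}| / σ = |366.9 − 337.6| / 48.1 = 0.6091
Noncentrality parameter: δ = d / √(1/n₁ + 1/n₂) = 0.6091 / √(1/60 + 1/47) = 3.1272
Critical value for a one-sided test at α = 0.01: z_α = 2.326.
Power = Φ(δ − 2.326) = Φ(0.801) = 0.7884.
Type II error: β = 1 − power = 1 − 0.7884 = 0.2116.

β ≈ 0.212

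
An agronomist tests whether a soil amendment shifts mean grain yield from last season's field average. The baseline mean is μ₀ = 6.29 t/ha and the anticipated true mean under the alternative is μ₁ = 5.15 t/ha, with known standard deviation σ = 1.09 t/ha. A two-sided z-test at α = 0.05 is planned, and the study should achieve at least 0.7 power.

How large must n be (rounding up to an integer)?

n = 6

Standardized effect: d = |μ₁ − μ₀| / σ = |5.15 − 6.29| / 1.09 = 1.0459
Set Φ(δ − 1.960) = 0.7; then δ − 1.960 = Φ⁻¹(0.7) = 0.524, giving δ = 2.484.
(Ignoring the negligible lower-tail rejection probability gives the usual closed-form inversion.)
δ = d·√n ⇒ n = (δ/d)² = (2.484 / 1.0459)² = 5.64.
Rounding up, n = 6.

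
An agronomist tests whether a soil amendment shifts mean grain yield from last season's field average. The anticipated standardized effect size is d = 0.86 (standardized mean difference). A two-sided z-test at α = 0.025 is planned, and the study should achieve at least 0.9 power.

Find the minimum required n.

n = 17

Set Φ(δ − 2.241) = 0.9; then δ − 2.241 = Φ⁻¹(0.9) = 1.282, giving δ = 3.523.
(The Φ(−δ − z_{α/2}) term is vanishingly small for δ > 0 and is dropped in the standard sample-size formula.)
δ = d·√n ⇒ n = (δ/d)² = (3.523 / 0.86)² = 16.78.
Round up to the next whole unit.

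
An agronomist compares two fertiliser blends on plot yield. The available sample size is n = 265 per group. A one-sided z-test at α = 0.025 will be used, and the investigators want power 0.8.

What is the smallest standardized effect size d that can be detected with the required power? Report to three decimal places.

d ≈ 0.243

Required noncentrality: δ = z_{0.025} + z_{0.20} = 1.960 + 0.842 = 2.802.
δ = d·√(n/2) ⇒ d = δ/√(n/2) = 2.802/√(265/2) = 0.2434.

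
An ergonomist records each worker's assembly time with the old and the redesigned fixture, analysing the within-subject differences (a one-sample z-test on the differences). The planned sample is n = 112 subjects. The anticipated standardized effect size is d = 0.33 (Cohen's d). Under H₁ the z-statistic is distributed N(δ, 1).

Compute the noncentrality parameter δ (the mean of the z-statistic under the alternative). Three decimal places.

The noncentrality parameter scales effect size by the design's sample-size factor: δ = d·√n = 0.33 × √112 = 3.4924

δ ≈ 3.492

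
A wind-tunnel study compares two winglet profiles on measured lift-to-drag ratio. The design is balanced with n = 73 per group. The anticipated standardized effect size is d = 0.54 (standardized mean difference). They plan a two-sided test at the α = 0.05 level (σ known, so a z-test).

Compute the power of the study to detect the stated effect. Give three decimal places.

Power ≈ 0.904

Noncentrality parameter: δ = d·√(n/2) = 0.54 × √(73/2) = 3.2624
Critical value for a two-sided test at α = 0.05: z_{α/2} = 1.960.
Power = Φ(δ − 1.960) + Φ(−δ − 1.960) = Φ(1.302) + Φ(-5.222) = 0.9036 + 0.0000 = 0.9036.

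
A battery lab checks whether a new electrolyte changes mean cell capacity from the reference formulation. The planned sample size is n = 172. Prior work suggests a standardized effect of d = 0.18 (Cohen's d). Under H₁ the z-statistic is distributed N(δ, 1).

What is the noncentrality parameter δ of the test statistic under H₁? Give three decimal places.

δ = d·√n = 0.18 × √172 = 2.3607

δ ≈ 2.361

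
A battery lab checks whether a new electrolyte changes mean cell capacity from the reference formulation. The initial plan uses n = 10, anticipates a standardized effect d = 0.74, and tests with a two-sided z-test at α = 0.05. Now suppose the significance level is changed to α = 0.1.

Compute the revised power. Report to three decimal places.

δ = d·√n = 0.74 × √10 = 2.3401 (unchanged). New critical value: z_{0.05} = 1.645.
Revised power = Φ(δ − 1.645) + Φ(−δ − 1.645) = Φ(0.695) + Φ(-3.985) = 0.7565 + 0.0000 = 0.7566.

Power ≈ 0.757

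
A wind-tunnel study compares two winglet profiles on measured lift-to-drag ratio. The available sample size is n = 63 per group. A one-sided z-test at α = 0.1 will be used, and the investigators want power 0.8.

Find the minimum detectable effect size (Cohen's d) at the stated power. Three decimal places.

Need Φ(δ − 1.282) = 0.8, so δ = 1.282 + 0.842 = 2.123.
δ = d·√(n/2) ⇒ d = δ/√(n/2) = 2.123/√(63/2) = 0.3783.

d ≈ 0.378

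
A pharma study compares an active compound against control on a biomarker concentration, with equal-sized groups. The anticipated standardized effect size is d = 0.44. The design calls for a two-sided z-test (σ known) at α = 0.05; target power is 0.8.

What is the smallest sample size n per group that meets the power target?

n = 82 per group

For power 0.8 need Φ(δ − z_{0.025}) = 0.8, so δ = z_{0.025} + z_{0.20} = 1.960 + 0.842 = 2.802.
(For δ > 0 the lower-tail rejection region contributes negligibly to power, so the one-term inversion is standard.)
δ = d·√(n/2) ⇒ n = 2(δ/d)² = 2 × (2.802 / 0.44)² = 81.08.
Round up to the next whole unit.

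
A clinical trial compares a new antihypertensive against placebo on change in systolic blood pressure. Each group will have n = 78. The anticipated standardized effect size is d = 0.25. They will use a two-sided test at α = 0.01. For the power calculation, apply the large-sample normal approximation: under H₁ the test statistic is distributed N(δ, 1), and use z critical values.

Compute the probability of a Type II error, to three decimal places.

Noncentrality parameter: δ = d·√(n/2) = 0.25 × √(78/2) = 1.5612
Two-sided α = 0.01 → critical value z_{0.005} = 2.576.
Power = Φ(δ − 2.576) + Φ(−δ − 2.576) = Φ(-1.015) + Φ(-4.137) = 0.1552 + 0.0000 = 0.1552.
Type II error: β = 1 − power = 1 − 0.1552 = 0.8448.

β ≈ 0.845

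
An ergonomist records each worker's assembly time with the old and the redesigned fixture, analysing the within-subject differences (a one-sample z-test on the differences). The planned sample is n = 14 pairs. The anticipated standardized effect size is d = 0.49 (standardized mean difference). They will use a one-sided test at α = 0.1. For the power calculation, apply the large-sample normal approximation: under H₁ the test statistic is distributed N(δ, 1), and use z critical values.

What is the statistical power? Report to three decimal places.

Noncentrality parameter: δ = d·√n = 0.49 × √14 = 1.8334
Critical value for a one-sided test at α = 0.1: z_α = 1.282.
Power = Φ(δ − 1.282) = Φ(0.552) = 0.7095.

Power ≈ 0.709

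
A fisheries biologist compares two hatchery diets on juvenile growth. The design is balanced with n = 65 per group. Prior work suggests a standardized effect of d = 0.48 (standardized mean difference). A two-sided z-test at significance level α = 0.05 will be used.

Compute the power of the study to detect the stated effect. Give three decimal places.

Power ≈ 0.781

Noncentrality parameter: δ = d·√(n/2) = 0.48 × √(65/2) = 2.7364
Critical value for a two-sided test at α = 0.05: z_{α/2} = 1.960.
Power = Φ(δ − 1.960) + Φ(−δ − 1.960) = Φ(0.776) + Φ(-4.696) = 0.7813 + 0.0000 = 0.7813.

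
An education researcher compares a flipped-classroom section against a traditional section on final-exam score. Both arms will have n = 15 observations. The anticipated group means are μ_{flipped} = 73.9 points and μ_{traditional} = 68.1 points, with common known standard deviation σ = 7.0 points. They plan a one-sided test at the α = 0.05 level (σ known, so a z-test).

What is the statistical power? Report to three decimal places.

Power ≈ 0.734

Standardized effect: d = |μ_{flipped} − μ_{traditional}| / σ = |73.9 − 68.1| / 7.0 = 0.8286
Noncentrality parameter: δ = d·√(n/2) = 0.8286 × √(15/2) = 2.2691
Critical value for a one-sided test at α = 0.05: z_α = 1.645.
Power = P(Z > 1.645 − δ) = Φ(0.624) = 0.7338.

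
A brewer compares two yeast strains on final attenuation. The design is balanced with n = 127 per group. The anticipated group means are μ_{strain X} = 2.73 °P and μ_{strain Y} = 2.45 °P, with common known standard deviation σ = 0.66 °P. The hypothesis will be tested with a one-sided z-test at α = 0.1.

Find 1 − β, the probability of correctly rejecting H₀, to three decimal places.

Standardized effect: d = |μ_{strain X} − μ_{strain Y}| / σ = |2.73 − 2.45| / 0.66 = 0.4242
Noncentrality parameter: δ = d·√(n/2) = 0.4242 × √(127/2) = 3.3807
One-sided α = 0.1 → critical value z_{0.1} = 1.282.
Power = P(Z > 1.282 − δ) = Φ(2.099) = 0.9821.

Power ≈ 0.982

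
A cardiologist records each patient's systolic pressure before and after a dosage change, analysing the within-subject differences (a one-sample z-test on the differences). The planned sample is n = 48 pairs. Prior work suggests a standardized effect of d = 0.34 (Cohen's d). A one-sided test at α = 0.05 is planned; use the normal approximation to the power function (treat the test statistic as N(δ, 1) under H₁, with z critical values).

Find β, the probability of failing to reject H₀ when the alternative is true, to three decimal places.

β ≈ 0.239

Noncentrality parameter: δ = d·√n = 0.34 × √48 = 2.3556
Critical value for a one-sided test at α = 0.05: z_α = 1.645.
Power = P(Z > 1.645 − δ) = Φ(0.711) = 0.7614.
Type II error: β = 1 − power = 1 − 0.7614 = 0.2386.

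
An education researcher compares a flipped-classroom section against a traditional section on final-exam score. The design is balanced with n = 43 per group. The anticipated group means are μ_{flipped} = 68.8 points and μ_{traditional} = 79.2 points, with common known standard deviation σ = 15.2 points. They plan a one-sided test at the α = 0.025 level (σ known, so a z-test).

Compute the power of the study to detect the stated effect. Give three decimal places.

Power ≈ 0.887

Standardized effect: d = |μ_{flipped} − μ_{traditional}| / σ = |68.8 − 79.2| / 15.2 = 0.6842
Noncentrality parameter: λ = d·√(n/2) = 0.6842 × √(43/2) = 3.1726
Critical value for a one-sided test at α = 0.025: z_α = 1.960.
Power = Φ(λ − 1.960) = Φ(1.213) = 0.8874.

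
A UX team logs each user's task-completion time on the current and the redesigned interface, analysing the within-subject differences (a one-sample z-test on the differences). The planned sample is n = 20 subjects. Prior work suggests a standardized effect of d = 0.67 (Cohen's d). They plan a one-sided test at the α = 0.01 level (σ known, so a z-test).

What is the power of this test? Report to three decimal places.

Noncentrality parameter: δ = d·√n = 0.67 × √20 = 2.9963
Critical value for a one-sided test at α = 0.01: z_α = 2.326.
Power = Φ(δ − 2.326) = Φ(0.670) = 0.7486.

Power ≈ 0.749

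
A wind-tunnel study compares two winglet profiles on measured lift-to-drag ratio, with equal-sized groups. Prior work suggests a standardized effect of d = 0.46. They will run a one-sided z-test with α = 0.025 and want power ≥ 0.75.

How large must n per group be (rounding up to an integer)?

n = 66 per group

For power 0.75 need Φ(δ − z_{0.025}) = 0.75, so δ = z_{0.025} + z_{0.25} = 1.960 + 0.674 = 2.634.
δ = d·√(n/2) ⇒ n = 2(δ/d)² = 2 × (2.634 / 0.46)² = 65.60.
Round up to the next whole unit.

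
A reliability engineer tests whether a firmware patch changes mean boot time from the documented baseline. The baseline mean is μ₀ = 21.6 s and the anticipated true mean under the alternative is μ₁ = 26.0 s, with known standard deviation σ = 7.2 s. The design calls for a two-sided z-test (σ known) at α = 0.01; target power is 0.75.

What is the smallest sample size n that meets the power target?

Standardized effect: d = |μ₁ − μ₀| / σ = |26.0 − 21.6| / 7.2 = 0.6111
For power 0.75 need Φ(δ − z_{0.005}) = 0.75, so δ = z_{0.005} + z_{0.25} = 2.576 + 0.674 = 3.250.
(For δ > 0 the lower-tail rejection region contributes negligibly to power, so the one-term inversion is standard.)
δ = d·√n ⇒ n = (δ/d)² = (3.250 / 0.6111)² = 28.29.
Round up to the next whole unit.

n = 29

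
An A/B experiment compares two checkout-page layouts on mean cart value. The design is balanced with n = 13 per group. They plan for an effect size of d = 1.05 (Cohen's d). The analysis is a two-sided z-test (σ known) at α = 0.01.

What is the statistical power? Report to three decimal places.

Power ≈ 0.540

Noncentrality parameter: δ = d·√(n/2) = 1.05 × √(13/2) = 2.6770
Two-sided α = 0.01 → critical value z_{0.005} = 2.576.
Power = Φ(δ − 2.576) + Φ(−δ − 2.576) = Φ(0.101) + Φ(-5.253) = 0.5403 + 0.0000 = 0.5403.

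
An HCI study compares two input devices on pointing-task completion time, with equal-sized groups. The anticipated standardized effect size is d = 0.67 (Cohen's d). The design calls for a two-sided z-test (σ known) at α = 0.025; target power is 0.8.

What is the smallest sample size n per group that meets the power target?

For power 0.8 need Φ(δ − z_{0.0125}) = 0.8, so δ = z_{0.0125} + z_{0.20} = 2.241 + 0.842 = 3.083.
(Ignoring the negligible lower-tail rejection probability gives the usual closed-form inversion.)
δ = d·√(n/2) ⇒ n = 2(δ/d)² = 2 × (3.083 / 0.67)² = 42.35.
Round up to the next whole unit.

n = 43 per group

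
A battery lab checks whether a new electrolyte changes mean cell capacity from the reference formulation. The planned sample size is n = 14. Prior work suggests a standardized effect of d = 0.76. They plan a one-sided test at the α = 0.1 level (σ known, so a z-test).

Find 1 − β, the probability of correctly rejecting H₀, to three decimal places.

Noncentrality parameter: δ = d·√n = 0.76 × √14 = 2.8437
Critical value for a one-sided test at α = 0.1: z_α = 1.282.
Power = P(Z > 1.282 − δ) = Φ(1.562) = 0.9409.

Power ≈ 0.941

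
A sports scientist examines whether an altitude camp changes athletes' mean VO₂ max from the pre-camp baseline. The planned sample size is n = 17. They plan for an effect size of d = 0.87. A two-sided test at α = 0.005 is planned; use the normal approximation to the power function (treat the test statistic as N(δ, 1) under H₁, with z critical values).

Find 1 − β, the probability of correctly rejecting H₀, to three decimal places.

Power ≈ 0.782

Noncentrality parameter: δ = d·√n = 0.87 × √17 = 3.5871
Critical value for a two-sided test at α = 0.005: z_{α/2} = 2.807.
Power = Φ(δ − 2.807) + Φ(−δ − 2.807) = Φ(0.780) + Φ(-6.394) = 0.7823 + 0.0000 = 0.7823.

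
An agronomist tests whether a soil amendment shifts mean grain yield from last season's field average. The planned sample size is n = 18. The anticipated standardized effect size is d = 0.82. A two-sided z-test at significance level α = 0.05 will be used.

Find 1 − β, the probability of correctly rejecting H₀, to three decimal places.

Noncentrality parameter: δ = d·√n = 0.82 × √18 = 3.4790
Critical value for a two-sided test at α = 0.05: z_{α/2} = 1.960.
Power = Φ(δ − 1.960) + Φ(−δ − 1.960) = Φ(1.519) + Φ(-5.439) = 0.9356 + 0.0000 = 0.9356.

Power ≈ 0.936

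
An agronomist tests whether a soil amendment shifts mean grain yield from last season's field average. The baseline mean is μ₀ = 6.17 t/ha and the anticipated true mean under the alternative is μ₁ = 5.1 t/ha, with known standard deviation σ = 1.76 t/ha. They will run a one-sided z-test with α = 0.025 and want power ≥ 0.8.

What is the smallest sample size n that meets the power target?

Standardized effect: d = |μ₁ − μ₀| / σ = |5.1 − 6.17| / 1.76 = 0.6080
Set Φ(δ − 1.960) = 0.8; then δ − 1.960 = Φ⁻¹(0.8) = 0.842, giving δ = 2.802.
δ = d·√n ⇒ n = (δ/d)² = (2.802 / 0.6080)² = 21.24.
Round up to the next whole unit.

n = 22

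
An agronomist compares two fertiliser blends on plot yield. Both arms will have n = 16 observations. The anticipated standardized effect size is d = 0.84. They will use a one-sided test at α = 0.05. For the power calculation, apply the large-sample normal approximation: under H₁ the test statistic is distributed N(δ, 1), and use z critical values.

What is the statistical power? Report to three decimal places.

Power ≈ 0.768

Noncentrality parameter: δ = d·√(n/2) = 0.84 × √(16/2) = 2.3759
Critical value for a one-sided test at α = 0.05: z_α = 1.645.
Power = P(Z > 1.645 − δ) = Φ(0.731) = 0.7676.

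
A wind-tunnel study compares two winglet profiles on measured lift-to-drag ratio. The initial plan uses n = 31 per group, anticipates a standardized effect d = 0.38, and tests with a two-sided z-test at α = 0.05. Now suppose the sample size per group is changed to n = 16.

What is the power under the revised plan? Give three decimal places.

With n = 16 per group: δ = d·√(n/2) = 0.38 × √(16/2) = 1.0748. Critical value z_{0.025} = 1.960.
Revised power = Φ(δ − 1.960) + Φ(−δ − 1.960) = Φ(-0.885) + Φ(-3.035) = 0.1880 + 0.0012 = 0.1892.

Power ≈ 0.189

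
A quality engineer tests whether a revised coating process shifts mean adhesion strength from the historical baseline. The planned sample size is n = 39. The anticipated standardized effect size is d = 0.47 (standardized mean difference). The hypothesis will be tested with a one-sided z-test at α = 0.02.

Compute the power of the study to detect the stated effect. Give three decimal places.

Power ≈ 0.811

Noncentrality parameter: δ = d·√n = 0.47 × √39 = 2.9351
One-sided α = 0.02 → critical value z_{0.02} = 2.054.
Power = Φ(δ − 2.054) = Φ(0.881) = 0.8109.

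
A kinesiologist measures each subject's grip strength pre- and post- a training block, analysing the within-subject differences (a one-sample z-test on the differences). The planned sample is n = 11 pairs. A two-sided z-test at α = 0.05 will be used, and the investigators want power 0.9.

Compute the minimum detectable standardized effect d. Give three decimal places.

Need Φ(δ − 1.960) = 0.9, so δ = 1.960 + 1.282 = 3.242.
(The second rejection-region term Φ(−δ − z_{α/2}) is negligible and dropped.)
δ = d·√n ⇒ d = δ/√n = 3.242/√11 = 0.9774.

d ≈ 0.977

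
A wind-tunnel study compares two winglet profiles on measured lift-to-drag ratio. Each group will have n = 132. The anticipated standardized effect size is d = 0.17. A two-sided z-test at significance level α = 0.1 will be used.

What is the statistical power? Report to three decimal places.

Power ≈ 0.397

Noncentrality parameter: δ = d·√(n/2) = 0.17 × √(132/2) = 1.3811
Critical value for a two-sided test at α = 0.1: z_{α/2} = 1.645.
Power = Φ(δ − 1.645) + Φ(−δ − 1.645) = Φ(-0.264) + Φ(-3.026) = 0.3960 + 0.0012 = 0.3972.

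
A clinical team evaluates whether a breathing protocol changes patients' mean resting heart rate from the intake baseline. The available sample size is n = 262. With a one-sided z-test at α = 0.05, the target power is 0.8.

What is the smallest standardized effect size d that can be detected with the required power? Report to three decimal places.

d ≈ 0.154

Need Φ(δ − 1.645) = 0.8, so δ = 1.645 + 0.842 = 2.486.
δ = d·√n ⇒ d = δ/√n = 2.486/√262 = 0.1536.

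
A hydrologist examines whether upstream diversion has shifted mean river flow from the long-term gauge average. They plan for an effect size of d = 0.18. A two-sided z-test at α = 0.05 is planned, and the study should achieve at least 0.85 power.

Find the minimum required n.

n = 278

Set Φ(δ − 1.960) = 0.85; then δ − 1.960 = Φ⁻¹(0.85) = 1.036, giving δ = 2.996.
(Ignoring the negligible lower-tail rejection probability gives the usual closed-form inversion.)
δ = d·√n ⇒ n = (δ/d)² = (2.996 / 0.18)² = 277.11.
Round up to the next whole unit.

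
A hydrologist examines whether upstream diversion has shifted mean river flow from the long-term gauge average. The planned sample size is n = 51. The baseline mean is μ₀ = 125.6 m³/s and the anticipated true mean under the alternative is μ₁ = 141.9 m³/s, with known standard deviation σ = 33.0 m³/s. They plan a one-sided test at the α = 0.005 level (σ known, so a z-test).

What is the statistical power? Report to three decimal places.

Power ≈ 0.829

Standardized effect: d = |μ₁ − μ₀| / σ = |141.9 − 125.6| / 33.0 = 0.4939
Noncentrality parameter: δ = d·√n = 0.4939 × √51 = 3.5274
Critical value for a one-sided test at α = 0.005: z_α = 2.576.
Power = P(Z > 2.576 − δ) = Φ(0.952) = 0.8294.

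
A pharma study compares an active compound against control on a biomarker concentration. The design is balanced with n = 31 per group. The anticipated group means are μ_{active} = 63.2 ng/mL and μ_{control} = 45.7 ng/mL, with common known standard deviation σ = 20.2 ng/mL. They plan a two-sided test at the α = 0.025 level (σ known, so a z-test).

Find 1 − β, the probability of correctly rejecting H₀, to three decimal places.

Power ≈ 0.879

Standardized effect: d = |μ_{active} − μ_{control}| / σ = |63.2 − 45.7| / 20.2 = 0.8663
Noncentrality parameter: δ = d·√(n/2) = 0.8663 × √(31/2) = 3.4108
Two-sided α = 0.025 → critical value z_{0.0125} = 2.241.
Power = Φ(δ − 2.241) + Φ(−δ − 2.241) = Φ(1.169) + Φ(-5.652) = 0.8789 + 0.0000 = 0.8789.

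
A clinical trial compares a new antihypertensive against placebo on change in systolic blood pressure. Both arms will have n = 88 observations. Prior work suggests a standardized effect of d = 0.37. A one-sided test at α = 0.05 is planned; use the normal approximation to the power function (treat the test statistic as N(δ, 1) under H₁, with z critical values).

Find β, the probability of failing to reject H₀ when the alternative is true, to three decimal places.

Noncentrality parameter: δ = d·√(n/2) = 0.37 × √(88/2) = 2.4543
Critical value for a one-sided test at α = 0.05: z_α = 1.645.
Power = P(Z > 1.645 − δ) = Φ(0.809) = 0.7909.
Type II error: β = 1 − power = 1 − 0.7909 = 0.2091.

β ≈ 0.209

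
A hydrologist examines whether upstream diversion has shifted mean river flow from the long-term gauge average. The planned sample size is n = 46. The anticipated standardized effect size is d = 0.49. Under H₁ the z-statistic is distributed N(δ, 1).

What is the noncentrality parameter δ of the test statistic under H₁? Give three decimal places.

δ ≈ 3.323

δ = d·√n = 0.49 × √46 = 3.3233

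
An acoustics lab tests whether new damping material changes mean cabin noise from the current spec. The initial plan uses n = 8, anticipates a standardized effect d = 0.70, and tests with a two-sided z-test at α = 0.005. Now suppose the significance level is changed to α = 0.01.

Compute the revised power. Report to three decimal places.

δ = d·√n = 0.70 × √8 = 1.9799 (unchanged). New critical value: z_{0.005} = 2.576.
Revised power = Φ(δ − 2.576) + Φ(−δ − 2.576) = Φ(-0.596) + Φ(-4.556) = 0.2756 + 0.0000 = 0.2756.

Power ≈ 0.276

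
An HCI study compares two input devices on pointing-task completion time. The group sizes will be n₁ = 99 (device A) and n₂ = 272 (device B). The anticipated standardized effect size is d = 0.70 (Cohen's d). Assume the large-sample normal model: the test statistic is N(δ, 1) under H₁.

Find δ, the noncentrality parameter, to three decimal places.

δ ≈ 5.964

δ = d / √(1/n₁ + 1/n₂) = 0.70 / √(1/99 + 1/272) = 5.9637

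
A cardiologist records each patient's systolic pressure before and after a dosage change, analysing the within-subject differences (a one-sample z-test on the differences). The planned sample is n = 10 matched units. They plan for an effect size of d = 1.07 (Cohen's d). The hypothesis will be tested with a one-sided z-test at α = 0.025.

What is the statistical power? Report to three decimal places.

Noncentrality parameter: δ = d·√n = 1.07 × √10 = 3.3836
One-sided α = 0.025 → critical value z_{0.025} = 1.960.
Power = Φ(δ − 1.960) = Φ(1.424) = 0.9227.

Power ≈ 0.923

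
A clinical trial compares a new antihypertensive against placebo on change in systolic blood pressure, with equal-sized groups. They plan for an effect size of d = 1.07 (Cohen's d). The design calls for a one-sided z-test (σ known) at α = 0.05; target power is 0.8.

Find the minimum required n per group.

n = 11 per group

For power 0.8 need Φ(δ − z_{0.05}) = 0.8, so δ = z_{0.05} + z_{0.20} = 1.645 + 0.842 = 2.486.
δ = d·√(n/2) ⇒ n = 2(δ/d)² = 2 × (2.486 / 1.07)² = 10.80.
Rounding up, n = 11 per group.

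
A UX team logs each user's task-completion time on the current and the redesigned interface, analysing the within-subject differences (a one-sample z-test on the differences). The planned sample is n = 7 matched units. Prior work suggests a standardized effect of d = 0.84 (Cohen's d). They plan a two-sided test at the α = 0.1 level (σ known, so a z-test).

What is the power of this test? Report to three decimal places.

Power ≈ 0.718

Noncentrality parameter: δ = d·√n = 0.84 × √7 = 2.2224
Two-sided α = 0.1 → critical value z_{0.05} = 1.645.
Power = Φ(δ − 1.645) + Φ(−δ − 1.645) = Φ(0.578) + Φ(-3.867) = 0.7182 + 0.0001 = 0.7183.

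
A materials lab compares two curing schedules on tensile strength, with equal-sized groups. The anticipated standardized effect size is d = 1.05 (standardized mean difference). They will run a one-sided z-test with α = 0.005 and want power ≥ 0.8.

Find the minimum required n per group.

n = 22 per group

Set Φ(δ − 2.576) = 0.8; then δ − 2.576 = Φ⁻¹(0.8) = 0.842, giving δ = 3.417.
δ = d·√(n/2) ⇒ n = 2(δ/d)² = 2 × (3.417 / 1.05)² = 21.19.
Round up to the next whole unit.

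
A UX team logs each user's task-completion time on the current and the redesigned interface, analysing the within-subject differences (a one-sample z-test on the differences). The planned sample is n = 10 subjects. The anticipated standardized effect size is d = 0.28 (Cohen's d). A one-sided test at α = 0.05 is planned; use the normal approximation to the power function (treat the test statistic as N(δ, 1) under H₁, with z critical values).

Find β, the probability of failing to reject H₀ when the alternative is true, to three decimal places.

β ≈ 0.776

Noncentrality parameter: δ = d·√n = 0.28 × √10 = 0.8854
One-sided α = 0.05 → critical value z_{0.05} = 1.645.
Power = P(Z > 1.645 − δ) = Φ(-0.759) = 0.2238.
Type II error: β = 1 − power = 1 − 0.2238 = 0.7762.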